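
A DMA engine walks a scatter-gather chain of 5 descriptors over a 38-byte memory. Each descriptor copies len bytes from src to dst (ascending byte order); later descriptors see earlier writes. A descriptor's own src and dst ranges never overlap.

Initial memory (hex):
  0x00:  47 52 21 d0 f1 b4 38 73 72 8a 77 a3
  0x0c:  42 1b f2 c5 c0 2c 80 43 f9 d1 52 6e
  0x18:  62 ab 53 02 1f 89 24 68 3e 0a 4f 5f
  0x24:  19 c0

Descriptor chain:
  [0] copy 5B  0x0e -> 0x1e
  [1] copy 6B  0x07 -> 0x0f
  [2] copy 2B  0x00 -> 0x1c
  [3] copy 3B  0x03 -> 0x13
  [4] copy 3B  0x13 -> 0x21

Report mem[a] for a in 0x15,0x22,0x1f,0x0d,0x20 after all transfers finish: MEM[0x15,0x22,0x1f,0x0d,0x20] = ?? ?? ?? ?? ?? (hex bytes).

#0 dst[0x1e+5] := {0xf2,0xc5,0xc0,0x2c,0x80}
#1 dst[0x0f+6] := {0x73,0x72,0x8a,0x77,0xa3,0x42}
#2 dst[0x1c+2] := {0x47,0x52}
#3 dst[0x13+3] := {0xd0,0xf1,0xb4}
#4 dst[0x21+3] := {0xd0,0xf1,0xb4}
query mem[0x15]=0xb4, mem[0x22]=0xf1, mem[0x1f]=0xc5, mem[0x0d]=0x1b, mem[0x20]=0xc0

MEM[0x15,0x22,0x1f,0x0d,0x20] = b4 f1 c5 1b c0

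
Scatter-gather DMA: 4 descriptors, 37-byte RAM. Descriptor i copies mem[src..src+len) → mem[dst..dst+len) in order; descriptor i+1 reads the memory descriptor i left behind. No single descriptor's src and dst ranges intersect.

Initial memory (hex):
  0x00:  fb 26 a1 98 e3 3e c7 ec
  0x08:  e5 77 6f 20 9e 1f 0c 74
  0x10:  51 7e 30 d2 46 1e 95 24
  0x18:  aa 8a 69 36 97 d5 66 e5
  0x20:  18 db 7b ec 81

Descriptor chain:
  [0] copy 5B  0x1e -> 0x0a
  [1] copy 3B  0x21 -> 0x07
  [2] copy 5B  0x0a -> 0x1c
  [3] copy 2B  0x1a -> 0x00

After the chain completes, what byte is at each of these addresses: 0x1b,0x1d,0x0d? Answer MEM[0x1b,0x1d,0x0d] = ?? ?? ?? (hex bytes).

MEM[0x1b,0x1d,0x0d] = 36 e5 db

#0 dst[0x0a+5] := {0x66,0xe5,0x18,0xdb,0x7b}
#1 dst[0x07+3] := {0xdb,0x7b,0xec}
#2 dst[0x1c+5] := {0x66,0xe5,0x18,0xdb,0x7b}
#3 dst[0x00+2] := {0x69,0x36}
query mem[0x1b]=0x36, mem[0x1d]=0xe5, mem[0x0d]=0xdb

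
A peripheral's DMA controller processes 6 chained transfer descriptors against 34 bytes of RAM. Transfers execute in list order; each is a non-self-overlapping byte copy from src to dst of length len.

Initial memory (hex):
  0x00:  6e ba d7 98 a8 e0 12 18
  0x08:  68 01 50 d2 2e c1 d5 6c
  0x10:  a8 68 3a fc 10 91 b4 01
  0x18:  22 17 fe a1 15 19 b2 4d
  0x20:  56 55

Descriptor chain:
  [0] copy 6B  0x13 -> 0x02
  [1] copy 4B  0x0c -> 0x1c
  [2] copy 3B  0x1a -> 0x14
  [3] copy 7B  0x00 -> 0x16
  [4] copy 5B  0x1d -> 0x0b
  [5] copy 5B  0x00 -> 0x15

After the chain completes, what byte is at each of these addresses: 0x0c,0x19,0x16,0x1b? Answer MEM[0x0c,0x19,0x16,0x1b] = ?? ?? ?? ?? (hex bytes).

  after D0: wrote 6B at 0x02 = fc1091b40122
  after D1: wrote 4B at 0x1c = 2ec1d56c
  after D2: wrote 3B at 0x14 = fea12e
  after D3: wrote 7B at 0x16 = 6ebafc1091b401
  after D4: wrote 5B at 0x0b = c1d56c5655
  after D5: wrote 5B at 0x15 = 6ebafc1091
query mem[0x0c]=0xd5, mem[0x19]=0x91, mem[0x16]=0xba, mem[0x1b]=0xb4

MEM[0x0c,0x19,0x16,0x1b] = d5 91 ba b4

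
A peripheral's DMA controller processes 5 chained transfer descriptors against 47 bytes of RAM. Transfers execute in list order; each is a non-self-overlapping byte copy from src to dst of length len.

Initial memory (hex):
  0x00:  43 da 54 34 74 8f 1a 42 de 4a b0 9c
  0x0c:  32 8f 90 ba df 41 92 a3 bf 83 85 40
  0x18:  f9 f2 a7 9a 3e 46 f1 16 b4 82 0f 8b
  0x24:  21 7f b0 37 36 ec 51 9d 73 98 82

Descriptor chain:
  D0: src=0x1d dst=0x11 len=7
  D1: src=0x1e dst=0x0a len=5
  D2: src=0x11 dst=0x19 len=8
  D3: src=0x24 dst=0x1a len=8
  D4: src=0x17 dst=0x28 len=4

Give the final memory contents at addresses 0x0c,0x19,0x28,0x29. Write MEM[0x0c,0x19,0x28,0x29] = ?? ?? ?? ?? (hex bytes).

#0 dst[0x11+7] := {0x46,0xf1,0x16,0xb4,0x82,0x0f,0x8b}
#1 dst[0x0a+5] := {0xf1,0x16,0xb4,0x82,0x0f}
#2 dst[0x19+8] := {0x46,0xf1,0x16,0xb4,0x82,0x0f,0x8b,0xf9}
#3 dst[0x1a+8] := {0x21,0x7f,0xb0,0x37,0x36,0xec,0x51,0x9d}
#4 dst[0x28+4] := {0x8b,0xf9,0x46,0x21}
query mem[0x0c]=0xb4, mem[0x19]=0x46, mem[0x28]=0x8b, mem[0x29]=0xf9

MEM[0x0c,0x19,0x28,0x29] = b4 46 8b f9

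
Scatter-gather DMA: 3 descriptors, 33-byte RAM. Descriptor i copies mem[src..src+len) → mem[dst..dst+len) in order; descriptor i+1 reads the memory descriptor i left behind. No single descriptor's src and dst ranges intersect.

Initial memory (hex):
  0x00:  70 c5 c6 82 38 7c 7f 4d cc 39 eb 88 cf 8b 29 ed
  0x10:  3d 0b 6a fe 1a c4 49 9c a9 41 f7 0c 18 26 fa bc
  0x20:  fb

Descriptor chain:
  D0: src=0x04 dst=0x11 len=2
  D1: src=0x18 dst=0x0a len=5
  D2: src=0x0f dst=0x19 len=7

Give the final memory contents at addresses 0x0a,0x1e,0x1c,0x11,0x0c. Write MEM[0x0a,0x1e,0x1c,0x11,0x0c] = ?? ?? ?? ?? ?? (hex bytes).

  after D0: wrote 2B at 0x11 = 387c
  after D1: wrote 5B at 0x0a = a941f70c18
  after D2: wrote 7B at 0x19 = ed3d387cfe1ac4
query mem[0x0a]=0xa9, mem[0x1e]=0x1a, mem[0x1c]=0x7c, mem[0x11]=0x38, mem[0x0c]=0xf7

MEM[0x0a,0x1e,0x1c,0x11,0x0c] = a9 1a 7c 38 f7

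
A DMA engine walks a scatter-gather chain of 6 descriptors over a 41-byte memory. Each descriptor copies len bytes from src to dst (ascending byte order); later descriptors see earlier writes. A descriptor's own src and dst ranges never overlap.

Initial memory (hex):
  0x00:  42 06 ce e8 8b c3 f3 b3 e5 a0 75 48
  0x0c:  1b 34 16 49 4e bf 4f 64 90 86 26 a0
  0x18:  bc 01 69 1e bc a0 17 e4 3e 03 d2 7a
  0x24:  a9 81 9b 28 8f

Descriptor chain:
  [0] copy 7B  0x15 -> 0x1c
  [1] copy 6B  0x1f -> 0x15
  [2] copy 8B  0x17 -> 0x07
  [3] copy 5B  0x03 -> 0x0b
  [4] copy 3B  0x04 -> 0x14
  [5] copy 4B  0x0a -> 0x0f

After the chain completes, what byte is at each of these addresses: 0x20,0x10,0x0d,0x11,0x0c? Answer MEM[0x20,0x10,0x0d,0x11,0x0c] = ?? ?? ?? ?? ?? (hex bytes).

#0 dst[0x1c+7] := {0x86,0x26,0xa0,0xbc,0x01,0x69,0x1e}
#1 dst[0x15+6] := {0xbc,0x01,0x69,0x1e,0x7a,0xa9}
#2 dst[0x07+8] := {0x69,0x1e,0x7a,0xa9,0x1e,0x86,0x26,0xa0}
#3 dst[0x0b+5] := {0xe8,0x8b,0xc3,0xf3,0x69}
#4 dst[0x14+3] := {0x8b,0xc3,0xf3}
#5 dst[0x0f+4] := {0xa9,0xe8,0x8b,0xc3}
query mem[0x20]=0x01, mem[0x10]=0xe8, mem[0x0d]=0xc3, mem[0x11]=0x8b, mem[0x0c]=0x8b

MEM[0x20,0x10,0x0d,0x11,0x0c] = 01 e8 c3 8b 8b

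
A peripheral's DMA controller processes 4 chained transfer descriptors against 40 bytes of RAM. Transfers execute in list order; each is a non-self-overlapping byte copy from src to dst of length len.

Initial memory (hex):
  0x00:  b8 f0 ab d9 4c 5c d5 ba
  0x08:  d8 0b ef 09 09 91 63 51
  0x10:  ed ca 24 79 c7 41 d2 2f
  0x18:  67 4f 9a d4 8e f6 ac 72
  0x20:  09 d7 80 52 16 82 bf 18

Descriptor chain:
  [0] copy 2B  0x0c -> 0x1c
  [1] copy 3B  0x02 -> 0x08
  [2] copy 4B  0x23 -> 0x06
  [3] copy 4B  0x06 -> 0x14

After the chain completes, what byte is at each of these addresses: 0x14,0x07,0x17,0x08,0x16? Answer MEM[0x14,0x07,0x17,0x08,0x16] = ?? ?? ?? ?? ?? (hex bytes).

  after D0: wrote 2B at 0x1c = 0991
  after D1: wrote 3B at 0x08 = abd94c
  after D2: wrote 4B at 0x06 = 521682bf
  after D3: wrote 4B at 0x14 = 521682bf
query mem[0x14]=0x52, mem[0x07]=0x16, mem[0x17]=0xbf, mem[0x08]=0x82, mem[0x16]=0x82

MEM[0x14,0x07,0x17,0x08,0x16] = 52 16 bf 82 82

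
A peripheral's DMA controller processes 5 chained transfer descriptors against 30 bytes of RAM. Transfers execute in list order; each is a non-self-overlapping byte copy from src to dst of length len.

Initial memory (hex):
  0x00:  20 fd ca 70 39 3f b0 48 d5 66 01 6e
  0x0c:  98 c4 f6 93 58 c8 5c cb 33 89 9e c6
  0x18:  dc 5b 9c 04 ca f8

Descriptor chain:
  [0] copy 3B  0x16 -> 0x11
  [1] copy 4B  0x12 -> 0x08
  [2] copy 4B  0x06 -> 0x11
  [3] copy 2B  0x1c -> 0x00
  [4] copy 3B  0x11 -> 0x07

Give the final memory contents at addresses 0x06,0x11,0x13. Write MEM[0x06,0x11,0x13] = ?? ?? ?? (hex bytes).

MEM[0x06,0x11,0x13] = b0 b0 c6

D0: mem[0x11..0x13] <- [9e c6 dc]
D1: mem[0x08..0x0b] <- [c6 dc 33 89]
D2: mem[0x11..0x14] <- [b0 48 c6 dc]
D3: mem[0x00..0x01] <- [ca f8]
D4: mem[0x07..0x09] <- [b0 48 c6]
query mem[0x06]=0xb0, mem[0x11]=0xb0, mem[0x13]=0xc6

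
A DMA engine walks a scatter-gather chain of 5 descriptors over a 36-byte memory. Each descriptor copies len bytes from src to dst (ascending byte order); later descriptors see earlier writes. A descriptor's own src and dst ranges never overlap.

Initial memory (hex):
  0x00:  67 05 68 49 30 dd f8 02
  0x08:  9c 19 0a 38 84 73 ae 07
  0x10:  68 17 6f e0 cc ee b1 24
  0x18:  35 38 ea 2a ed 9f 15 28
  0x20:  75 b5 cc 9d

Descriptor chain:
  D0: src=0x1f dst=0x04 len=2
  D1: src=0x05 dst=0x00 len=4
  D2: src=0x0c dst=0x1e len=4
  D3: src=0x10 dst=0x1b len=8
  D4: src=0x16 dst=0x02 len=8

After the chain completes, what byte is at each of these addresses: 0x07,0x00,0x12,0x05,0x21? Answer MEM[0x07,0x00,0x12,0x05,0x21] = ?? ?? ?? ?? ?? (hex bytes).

MEM[0x07,0x00,0x12,0x05,0x21] = 68 75 6f 38 b1

#0 dst[0x04+2] := {0x28,0x75}
#1 dst[0x00+4] := {0x75,0xf8,0x02,0x9c}
#2 dst[0x1e+4] := {0x84,0x73,0xae,0x07}
#3 dst[0x1b+8] := {0x68,0x17,0x6f,0xe0,0xcc,0xee,0xb1,0x24}
#4 dst[0x02+8] := {0xb1,0x24,0x35,0x38,0xea,0x68,0x17,0x6f}
query mem[0x07]=0x68, mem[0x00]=0x75, mem[0x12]=0x6f, mem[0x05]=0x38, mem[0x21]=0xb1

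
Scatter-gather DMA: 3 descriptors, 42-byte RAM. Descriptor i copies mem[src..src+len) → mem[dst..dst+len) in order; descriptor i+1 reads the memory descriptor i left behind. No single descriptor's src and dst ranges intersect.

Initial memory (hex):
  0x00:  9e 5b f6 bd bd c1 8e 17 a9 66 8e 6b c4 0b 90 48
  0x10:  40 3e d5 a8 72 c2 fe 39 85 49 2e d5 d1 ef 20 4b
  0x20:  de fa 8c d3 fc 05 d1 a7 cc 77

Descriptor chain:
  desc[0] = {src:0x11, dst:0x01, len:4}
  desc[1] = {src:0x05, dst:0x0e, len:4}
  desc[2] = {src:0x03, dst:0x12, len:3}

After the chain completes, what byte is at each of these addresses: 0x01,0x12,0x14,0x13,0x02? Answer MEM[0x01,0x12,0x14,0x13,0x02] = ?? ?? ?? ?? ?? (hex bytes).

MEM[0x01,0x12,0x14,0x13,0x02] = 3e a8 c1 72 d5

#0 dst[0x01+4] := {0x3e,0xd5,0xa8,0x72}
#1 dst[0x0e+4] := {0xc1,0x8e,0x17,0xa9}
#2 dst[0x12+3] := {0xa8,0x72,0xc1}
query mem[0x01]=0x3e, mem[0x12]=0xa8, mem[0x14]=0xc1, mem[0x13]=0x72, mem[0x02]=0xd5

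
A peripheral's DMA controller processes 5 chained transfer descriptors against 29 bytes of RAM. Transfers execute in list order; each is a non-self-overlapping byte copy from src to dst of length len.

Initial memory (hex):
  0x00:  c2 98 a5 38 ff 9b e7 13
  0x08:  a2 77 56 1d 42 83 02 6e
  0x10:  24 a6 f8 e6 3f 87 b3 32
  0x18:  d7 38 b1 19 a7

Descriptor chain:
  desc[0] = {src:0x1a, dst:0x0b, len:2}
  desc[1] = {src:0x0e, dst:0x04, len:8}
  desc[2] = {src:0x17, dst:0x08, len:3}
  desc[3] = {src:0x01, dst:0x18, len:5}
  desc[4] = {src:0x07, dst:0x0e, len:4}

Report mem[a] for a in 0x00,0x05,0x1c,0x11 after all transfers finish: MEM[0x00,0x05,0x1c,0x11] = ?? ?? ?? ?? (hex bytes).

[0] 0x1a->0x0b len=2 : b1 19
[1] 0x0e->0x04 len=8 : 02 6e 24 a6 f8 e6 3f 87
[2] 0x17->0x08 len=3 : 32 d7 38
[3] 0x01->0x18 len=5 : 98 a5 38 02 6e
[4] 0x07->0x0e len=4 : a6 32 d7 38
query mem[0x00]=0xc2, mem[0x05]=0x6e, mem[0x1c]=0x6e, mem[0x11]=0x38

MEM[0x00,0x05,0x1c,0x11] = c2 6e 6e 38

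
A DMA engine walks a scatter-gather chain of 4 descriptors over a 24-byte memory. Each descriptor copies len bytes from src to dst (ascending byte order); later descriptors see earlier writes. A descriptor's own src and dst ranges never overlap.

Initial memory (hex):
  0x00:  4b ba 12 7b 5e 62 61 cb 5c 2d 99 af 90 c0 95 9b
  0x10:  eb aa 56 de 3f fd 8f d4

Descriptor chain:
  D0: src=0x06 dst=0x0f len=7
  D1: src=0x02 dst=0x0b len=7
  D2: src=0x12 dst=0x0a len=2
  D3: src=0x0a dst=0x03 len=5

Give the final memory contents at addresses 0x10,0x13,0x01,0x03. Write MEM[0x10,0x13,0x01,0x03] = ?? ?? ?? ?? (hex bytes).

MEM[0x10,0x13,0x01,0x03] = cb 99 ba 2d

[0] 0x06->0x0f len=7 : 61 cb 5c 2d 99 af 90
[1] 0x02->0x0b len=7 : 12 7b 5e 62 61 cb 5c
[2] 0x12->0x0a len=2 : 2d 99
[3] 0x0a->0x03 len=5 : 2d 99 7b 5e 62
query mem[0x10]=0xcb, mem[0x13]=0x99, mem[0x01]=0xba, mem[0x03]=0x2d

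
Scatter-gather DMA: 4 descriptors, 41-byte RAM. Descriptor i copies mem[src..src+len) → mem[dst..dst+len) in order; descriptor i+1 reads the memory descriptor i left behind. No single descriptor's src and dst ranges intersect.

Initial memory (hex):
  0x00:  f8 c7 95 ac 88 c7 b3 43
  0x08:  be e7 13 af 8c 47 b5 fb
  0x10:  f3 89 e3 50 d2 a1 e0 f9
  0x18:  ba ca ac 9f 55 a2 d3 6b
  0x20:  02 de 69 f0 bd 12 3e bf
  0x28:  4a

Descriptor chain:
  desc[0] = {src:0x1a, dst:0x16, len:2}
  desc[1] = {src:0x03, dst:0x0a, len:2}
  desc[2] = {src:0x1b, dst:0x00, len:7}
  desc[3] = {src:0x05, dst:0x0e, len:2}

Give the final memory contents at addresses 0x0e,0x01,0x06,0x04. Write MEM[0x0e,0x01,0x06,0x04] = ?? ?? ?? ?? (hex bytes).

MEM[0x0e,0x01,0x06,0x04] = 02 55 de 6b

[0] 0x1a->0x16 len=2 : ac 9f
[1] 0x03->0x0a len=2 : ac 88
[2] 0x1b->0x00 len=7 : 9f 55 a2 d3 6b 02 de
[3] 0x05->0x0e len=2 : 02 de
query mem[0x0e]=0x02, mem[0x01]=0x55, mem[0x06]=0xde, mem[0x04]=0x6b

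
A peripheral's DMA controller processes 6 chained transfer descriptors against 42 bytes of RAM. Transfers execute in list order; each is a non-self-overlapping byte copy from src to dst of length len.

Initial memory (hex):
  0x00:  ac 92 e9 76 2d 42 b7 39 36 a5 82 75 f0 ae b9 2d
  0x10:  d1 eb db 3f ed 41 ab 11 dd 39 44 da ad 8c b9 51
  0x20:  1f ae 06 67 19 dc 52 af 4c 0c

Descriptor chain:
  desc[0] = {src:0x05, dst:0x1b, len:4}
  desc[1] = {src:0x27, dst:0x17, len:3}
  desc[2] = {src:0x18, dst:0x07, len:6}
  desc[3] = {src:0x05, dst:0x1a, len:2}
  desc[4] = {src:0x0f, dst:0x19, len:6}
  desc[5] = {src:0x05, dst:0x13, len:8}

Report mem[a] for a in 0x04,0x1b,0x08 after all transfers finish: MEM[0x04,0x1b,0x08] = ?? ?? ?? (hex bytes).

MEM[0x04,0x1b,0x08] = 2d eb 0c

[0] 0x05->0x1b len=4 : 42 b7 39 36
[1] 0x27->0x17 len=3 : af 4c 0c
[2] 0x18->0x07 len=6 : 4c 0c 44 42 b7 39
[3] 0x05->0x1a len=2 : 42 b7
[4] 0x0f->0x19 len=6 : 2d d1 eb db 3f ed
[5] 0x05->0x13 len=8 : 42 b7 4c 0c 44 42 b7 39
query mem[0x04]=0x2d, mem[0x1b]=0xeb, mem[0x08]=0x0c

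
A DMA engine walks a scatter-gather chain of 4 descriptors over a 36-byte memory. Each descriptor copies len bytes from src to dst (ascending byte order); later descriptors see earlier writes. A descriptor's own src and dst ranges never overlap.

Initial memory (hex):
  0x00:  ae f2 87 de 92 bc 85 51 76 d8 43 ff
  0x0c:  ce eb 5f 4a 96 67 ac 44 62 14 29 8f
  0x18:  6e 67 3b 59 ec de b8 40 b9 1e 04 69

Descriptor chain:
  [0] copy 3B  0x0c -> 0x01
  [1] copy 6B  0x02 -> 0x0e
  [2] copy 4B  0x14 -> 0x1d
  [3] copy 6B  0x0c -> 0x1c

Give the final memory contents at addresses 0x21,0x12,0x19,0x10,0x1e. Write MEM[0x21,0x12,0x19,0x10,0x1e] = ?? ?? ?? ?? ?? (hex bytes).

#0 dst[0x01+3] := {0xce,0xeb,0x5f}
#1 dst[0x0e+6] := {0xeb,0x5f,0x92,0xbc,0x85,0x51}
#2 dst[0x1d+4] := {0x62,0x14,0x29,0x8f}
#3 dst[0x1c+6] := {0xce,0xeb,0xeb,0x5f,0x92,0xbc}
query mem[0x21]=0xbc, mem[0x12]=0x85, mem[0x19]=0x67, mem[0x10]=0x92, mem[0x1e]=0xeb

MEM[0x21,0x12,0x19,0x10,0x1e] = bc 85 67 92 eb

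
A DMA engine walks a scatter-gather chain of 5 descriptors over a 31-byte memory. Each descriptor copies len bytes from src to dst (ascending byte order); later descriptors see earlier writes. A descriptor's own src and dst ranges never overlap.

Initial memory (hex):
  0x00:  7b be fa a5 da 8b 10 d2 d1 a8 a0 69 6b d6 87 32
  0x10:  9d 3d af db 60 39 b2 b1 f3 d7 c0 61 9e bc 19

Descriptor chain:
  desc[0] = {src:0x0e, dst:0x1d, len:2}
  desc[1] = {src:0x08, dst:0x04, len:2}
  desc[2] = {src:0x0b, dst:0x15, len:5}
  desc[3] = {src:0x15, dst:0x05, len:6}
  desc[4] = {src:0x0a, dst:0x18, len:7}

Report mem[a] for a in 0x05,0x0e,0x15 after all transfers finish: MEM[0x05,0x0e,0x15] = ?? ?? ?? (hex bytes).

MEM[0x05,0x0e,0x15] = 69 87 69

[0] 0x0e->0x1d len=2 : 87 32
[1] 0x08->0x04 len=2 : d1 a8
[2] 0x0b->0x15 len=5 : 69 6b d6 87 32
[3] 0x15->0x05 len=6 : 69 6b d6 87 32 c0
[4] 0x0a->0x18 len=7 : c0 69 6b d6 87 32 9d
query mem[0x05]=0x69, mem[0x0e]=0x87, mem[0x15]=0x69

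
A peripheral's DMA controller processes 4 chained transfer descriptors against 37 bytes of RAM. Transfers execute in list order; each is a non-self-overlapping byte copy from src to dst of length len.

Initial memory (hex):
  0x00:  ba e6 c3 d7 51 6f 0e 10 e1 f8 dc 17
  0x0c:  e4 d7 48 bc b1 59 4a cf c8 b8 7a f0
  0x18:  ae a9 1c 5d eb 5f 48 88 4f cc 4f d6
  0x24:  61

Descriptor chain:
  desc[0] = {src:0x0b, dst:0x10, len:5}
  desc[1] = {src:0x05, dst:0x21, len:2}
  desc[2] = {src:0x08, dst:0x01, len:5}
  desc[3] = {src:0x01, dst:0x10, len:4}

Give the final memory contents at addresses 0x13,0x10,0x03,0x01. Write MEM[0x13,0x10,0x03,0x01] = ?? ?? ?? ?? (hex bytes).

MEM[0x13,0x10,0x03,0x01] = 17 e1 dc e1

  after D0: wrote 5B at 0x10 = 17e4d748bc
  after D1: wrote 2B at 0x21 = 6f0e
  after D2: wrote 5B at 0x01 = e1f8dc17e4
  after D3: wrote 4B at 0x10 = e1f8dc17
query mem[0x13]=0x17, mem[0x10]=0xe1, mem[0x03]=0xdc, mem[0x01]=0xe1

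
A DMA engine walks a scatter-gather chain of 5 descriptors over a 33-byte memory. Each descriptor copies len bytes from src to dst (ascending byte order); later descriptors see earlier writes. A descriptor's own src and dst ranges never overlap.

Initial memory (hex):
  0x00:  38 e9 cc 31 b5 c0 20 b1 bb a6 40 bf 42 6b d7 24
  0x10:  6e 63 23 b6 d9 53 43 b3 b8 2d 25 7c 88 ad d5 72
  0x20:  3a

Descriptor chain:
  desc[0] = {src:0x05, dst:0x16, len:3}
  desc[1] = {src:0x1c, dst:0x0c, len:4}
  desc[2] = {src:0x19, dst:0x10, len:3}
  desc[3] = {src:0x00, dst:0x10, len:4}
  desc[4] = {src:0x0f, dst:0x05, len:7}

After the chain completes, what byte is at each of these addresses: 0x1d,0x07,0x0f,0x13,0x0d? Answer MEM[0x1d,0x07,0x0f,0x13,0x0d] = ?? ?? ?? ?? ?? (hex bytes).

MEM[0x1d,0x07,0x0f,0x13,0x0d] = ad e9 72 31 ad

[0] 0x05->0x16 len=3 : c0 20 b1
[1] 0x1c->0x0c len=4 : 88 ad d5 72
[2] 0x19->0x10 len=3 : 2d 25 7c
[3] 0x00->0x10 len=4 : 38 e9 cc 31
[4] 0x0f->0x05 len=7 : 72 38 e9 cc 31 d9 53
query mem[0x1d]=0xad, mem[0x07]=0xe9, mem[0x0f]=0x72, mem[0x13]=0x31, mem[0x0d]=0xad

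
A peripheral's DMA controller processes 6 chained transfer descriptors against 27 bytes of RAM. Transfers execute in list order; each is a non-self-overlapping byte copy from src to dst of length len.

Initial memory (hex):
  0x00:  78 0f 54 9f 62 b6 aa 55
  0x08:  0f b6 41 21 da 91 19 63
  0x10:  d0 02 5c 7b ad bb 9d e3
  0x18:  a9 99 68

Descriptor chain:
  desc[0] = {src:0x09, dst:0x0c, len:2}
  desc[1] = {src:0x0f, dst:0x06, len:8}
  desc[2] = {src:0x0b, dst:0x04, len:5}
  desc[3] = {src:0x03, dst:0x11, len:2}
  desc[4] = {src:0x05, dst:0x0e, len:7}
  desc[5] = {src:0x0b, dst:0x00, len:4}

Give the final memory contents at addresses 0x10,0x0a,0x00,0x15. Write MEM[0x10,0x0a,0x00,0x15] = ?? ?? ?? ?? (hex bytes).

#0 dst[0x0c+2] := {0xb6,0x41}
#1 dst[0x06+8] := {0x63,0xd0,0x02,0x5c,0x7b,0xad,0xbb,0x9d}
#2 dst[0x04+5] := {0xad,0xbb,0x9d,0x19,0x63}
#3 dst[0x11+2] := {0x9f,0xad}
#4 dst[0x0e+7] := {0xbb,0x9d,0x19,0x63,0x5c,0x7b,0xad}
#5 dst[0x00+4] := {0xad,0xbb,0x9d,0xbb}
query mem[0x10]=0x19, mem[0x0a]=0x7b, mem[0x00]=0xad, mem[0x15]=0xbb

MEM[0x10,0x0a,0x00,0x15] = 19 7b ad bb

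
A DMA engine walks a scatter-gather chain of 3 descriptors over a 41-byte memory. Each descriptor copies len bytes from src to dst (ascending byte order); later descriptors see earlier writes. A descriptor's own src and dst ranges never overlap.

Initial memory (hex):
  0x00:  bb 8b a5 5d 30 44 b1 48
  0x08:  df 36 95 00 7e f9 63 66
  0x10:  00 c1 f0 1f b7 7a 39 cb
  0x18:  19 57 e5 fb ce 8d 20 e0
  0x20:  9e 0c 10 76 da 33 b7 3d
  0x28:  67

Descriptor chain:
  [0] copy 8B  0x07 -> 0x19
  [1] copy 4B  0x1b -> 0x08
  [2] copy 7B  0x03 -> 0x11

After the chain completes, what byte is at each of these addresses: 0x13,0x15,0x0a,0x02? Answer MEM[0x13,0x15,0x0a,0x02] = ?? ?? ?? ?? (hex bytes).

MEM[0x13,0x15,0x0a,0x02] = 44 48 00 a5

  after D0: wrote 8B at 0x19 = 48df3695007ef963
  after D1: wrote 4B at 0x08 = 3695007e
  after D2: wrote 7B at 0x11 = 5d3044b1483695
query mem[0x13]=0x44, mem[0x15]=0x48, mem[0x0a]=0x00, mem[0x02]=0xa5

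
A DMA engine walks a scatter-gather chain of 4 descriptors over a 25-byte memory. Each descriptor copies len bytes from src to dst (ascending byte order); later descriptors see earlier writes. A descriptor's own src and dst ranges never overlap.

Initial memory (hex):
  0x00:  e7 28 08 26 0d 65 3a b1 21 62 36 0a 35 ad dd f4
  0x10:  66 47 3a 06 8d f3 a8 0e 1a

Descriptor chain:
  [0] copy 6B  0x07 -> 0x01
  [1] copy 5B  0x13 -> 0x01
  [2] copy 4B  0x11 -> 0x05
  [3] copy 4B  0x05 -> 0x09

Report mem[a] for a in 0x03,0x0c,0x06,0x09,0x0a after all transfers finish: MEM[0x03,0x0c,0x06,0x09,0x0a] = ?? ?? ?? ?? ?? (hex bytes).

  after D0: wrote 6B at 0x01 = b12162360a35
  after D1: wrote 5B at 0x01 = 068df3a80e
  after D2: wrote 4B at 0x05 = 473a068d
  after D3: wrote 4B at 0x09 = 473a068d
query mem[0x03]=0xf3, mem[0x0c]=0x8d, mem[0x06]=0x3a, mem[0x09]=0x47, mem[0x0a]=0x3a

MEM[0x03,0x0c,0x06,0x09,0x0a] = f3 8d 3a 47 3a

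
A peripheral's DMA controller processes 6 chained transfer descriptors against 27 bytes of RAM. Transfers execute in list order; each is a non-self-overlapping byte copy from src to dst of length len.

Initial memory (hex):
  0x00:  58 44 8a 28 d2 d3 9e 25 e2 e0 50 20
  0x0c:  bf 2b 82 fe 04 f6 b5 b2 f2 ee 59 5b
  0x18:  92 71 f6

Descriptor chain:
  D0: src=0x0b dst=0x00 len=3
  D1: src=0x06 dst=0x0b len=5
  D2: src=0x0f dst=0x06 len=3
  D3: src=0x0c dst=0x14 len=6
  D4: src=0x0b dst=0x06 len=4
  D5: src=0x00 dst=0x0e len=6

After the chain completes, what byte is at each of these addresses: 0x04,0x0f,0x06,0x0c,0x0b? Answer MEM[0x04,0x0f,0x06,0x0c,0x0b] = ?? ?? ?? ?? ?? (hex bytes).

[0] 0x0b->0x00 len=3 : 20 bf 2b
[1] 0x06->0x0b len=5 : 9e 25 e2 e0 50
[2] 0x0f->0x06 len=3 : 50 04 f6
[3] 0x0c->0x14 len=6 : 25 e2 e0 50 04 f6
[4] 0x0b->0x06 len=4 : 9e 25 e2 e0
[5] 0x00->0x0e len=6 : 20 bf 2b 28 d2 d3
query mem[0x04]=0xd2, mem[0x0f]=0xbf, mem[0x06]=0x9e, mem[0x0c]=0x25, mem[0x0b]=0x9e

MEM[0x04,0x0f,0x06,0x0c,0x0b] = d2 bf 9e 25 9e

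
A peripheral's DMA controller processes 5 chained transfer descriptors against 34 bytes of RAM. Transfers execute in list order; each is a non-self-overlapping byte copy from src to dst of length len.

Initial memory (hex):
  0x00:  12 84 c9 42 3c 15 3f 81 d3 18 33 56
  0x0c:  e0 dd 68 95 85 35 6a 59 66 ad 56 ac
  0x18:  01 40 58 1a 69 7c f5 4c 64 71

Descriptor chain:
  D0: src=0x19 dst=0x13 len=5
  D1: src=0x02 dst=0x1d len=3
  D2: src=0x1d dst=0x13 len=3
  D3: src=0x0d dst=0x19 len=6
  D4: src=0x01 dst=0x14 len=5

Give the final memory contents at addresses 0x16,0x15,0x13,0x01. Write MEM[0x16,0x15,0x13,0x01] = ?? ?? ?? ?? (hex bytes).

  after D0: wrote 5B at 0x13 = 40581a697c
  after D1: wrote 3B at 0x1d = c9423c
  after D2: wrote 3B at 0x13 = c9423c
  after D3: wrote 6B at 0x19 = dd689585356a
  after D4: wrote 5B at 0x14 = 84c9423c15
query mem[0x16]=0x42, mem[0x15]=0xc9, mem[0x13]=0xc9, mem[0x01]=0x84

MEM[0x16,0x15,0x13,0x01] = 42 c9 c9 84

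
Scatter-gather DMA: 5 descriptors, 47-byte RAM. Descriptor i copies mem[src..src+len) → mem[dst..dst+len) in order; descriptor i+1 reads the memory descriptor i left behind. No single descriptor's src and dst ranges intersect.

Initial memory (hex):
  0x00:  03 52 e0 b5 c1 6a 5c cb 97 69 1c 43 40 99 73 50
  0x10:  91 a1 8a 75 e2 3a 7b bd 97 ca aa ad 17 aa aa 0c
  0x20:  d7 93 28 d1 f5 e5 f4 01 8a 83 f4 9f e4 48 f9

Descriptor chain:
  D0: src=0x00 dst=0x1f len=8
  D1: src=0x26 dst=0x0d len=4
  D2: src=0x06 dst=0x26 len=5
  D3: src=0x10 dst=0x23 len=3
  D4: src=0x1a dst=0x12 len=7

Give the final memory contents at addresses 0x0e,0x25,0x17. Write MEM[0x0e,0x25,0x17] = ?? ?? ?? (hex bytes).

D0: mem[0x1f..0x26] <- [03 52 e0 b5 c1 6a 5c cb]
D1: mem[0x0d..0x10] <- [cb 01 8a 83]
D2: mem[0x26..0x2a] <- [5c cb 97 69 1c]
D3: mem[0x23..0x25] <- [83 a1 8a]
D4: mem[0x12..0x18] <- [aa ad 17 aa aa 03 52]
query mem[0x0e]=0x01, mem[0x25]=0x8a, mem[0x17]=0x03

MEM[0x0e,0x25,0x17] = 01 8a 03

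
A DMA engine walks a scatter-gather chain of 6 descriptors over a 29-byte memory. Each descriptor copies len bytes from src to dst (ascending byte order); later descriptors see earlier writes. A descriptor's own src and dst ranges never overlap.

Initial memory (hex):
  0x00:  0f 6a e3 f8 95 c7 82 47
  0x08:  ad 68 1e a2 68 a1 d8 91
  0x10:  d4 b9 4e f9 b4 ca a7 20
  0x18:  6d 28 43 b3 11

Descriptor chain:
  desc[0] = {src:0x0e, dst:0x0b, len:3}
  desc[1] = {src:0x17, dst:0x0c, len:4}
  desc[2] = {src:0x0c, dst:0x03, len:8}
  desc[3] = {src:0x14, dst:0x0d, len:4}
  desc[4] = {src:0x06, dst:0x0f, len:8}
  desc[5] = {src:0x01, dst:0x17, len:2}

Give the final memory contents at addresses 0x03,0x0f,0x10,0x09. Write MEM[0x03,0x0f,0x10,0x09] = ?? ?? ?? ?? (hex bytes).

MEM[0x03,0x0f,0x10,0x09] = 20 43 d4 4e

D0: mem[0x0b..0x0d] <- [d8 91 d4]
D1: mem[0x0c..0x0f] <- [20 6d 28 43]
D2: mem[0x03..0x0a] <- [20 6d 28 43 d4 b9 4e f9]
D3: mem[0x0d..0x10] <- [b4 ca a7 20]
D4: mem[0x0f..0x16] <- [43 d4 b9 4e f9 d8 20 b4]
D5: mem[0x17..0x18] <- [6a e3]
query mem[0x03]=0x20, mem[0x0f]=0x43, mem[0x10]=0xd4, mem[0x09]=0x4e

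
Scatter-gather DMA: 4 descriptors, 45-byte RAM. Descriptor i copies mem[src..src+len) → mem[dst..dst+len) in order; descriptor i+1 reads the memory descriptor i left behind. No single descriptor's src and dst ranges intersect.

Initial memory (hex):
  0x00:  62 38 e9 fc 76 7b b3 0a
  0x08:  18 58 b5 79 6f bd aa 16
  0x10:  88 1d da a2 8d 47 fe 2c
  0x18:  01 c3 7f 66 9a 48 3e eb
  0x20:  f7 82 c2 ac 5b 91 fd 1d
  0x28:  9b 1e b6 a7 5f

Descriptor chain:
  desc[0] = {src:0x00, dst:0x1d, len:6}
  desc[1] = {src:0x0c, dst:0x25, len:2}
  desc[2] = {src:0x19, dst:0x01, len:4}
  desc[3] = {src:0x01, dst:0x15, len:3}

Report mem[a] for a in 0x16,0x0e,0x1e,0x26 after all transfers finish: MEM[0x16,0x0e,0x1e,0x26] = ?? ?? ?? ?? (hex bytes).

  after D0: wrote 6B at 0x1d = 6238e9fc767b
  after D1: wrote 2B at 0x25 = 6fbd
  after D2: wrote 4B at 0x01 = c37f669a
  after D3: wrote 3B at 0x15 = c37f66
query mem[0x16]=0x7f, mem[0x0e]=0xaa, mem[0x1e]=0x38, mem[0x26]=0xbd

MEM[0x16,0x0e,0x1e,0x26] = 7f aa 38 bd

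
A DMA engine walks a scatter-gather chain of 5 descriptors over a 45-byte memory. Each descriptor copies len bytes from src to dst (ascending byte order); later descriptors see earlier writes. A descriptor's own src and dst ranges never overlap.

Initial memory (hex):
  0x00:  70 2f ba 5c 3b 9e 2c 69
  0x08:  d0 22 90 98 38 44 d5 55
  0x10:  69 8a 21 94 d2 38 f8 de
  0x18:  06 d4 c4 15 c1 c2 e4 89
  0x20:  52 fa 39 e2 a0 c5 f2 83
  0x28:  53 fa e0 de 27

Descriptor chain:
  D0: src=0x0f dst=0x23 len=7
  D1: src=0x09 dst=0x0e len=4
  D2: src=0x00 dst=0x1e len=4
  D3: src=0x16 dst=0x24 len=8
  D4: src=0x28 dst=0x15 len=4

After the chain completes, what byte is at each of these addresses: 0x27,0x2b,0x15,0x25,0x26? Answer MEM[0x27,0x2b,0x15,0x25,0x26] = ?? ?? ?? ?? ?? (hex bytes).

  after D0: wrote 7B at 0x23 = 55698a2194d238
  after D1: wrote 4B at 0x0e = 22909838
  after D2: wrote 4B at 0x1e = 702fba5c
  after D3: wrote 8B at 0x24 = f8de06d4c415c1c2
  after D4: wrote 4B at 0x15 = c415c1c2
query mem[0x27]=0xd4, mem[0x2b]=0xc2, mem[0x15]=0xc4, mem[0x25]=0xde, mem[0x26]=0x06

MEM[0x27,0x2b,0x15,0x25,0x26] = d4 c2 c4 de 06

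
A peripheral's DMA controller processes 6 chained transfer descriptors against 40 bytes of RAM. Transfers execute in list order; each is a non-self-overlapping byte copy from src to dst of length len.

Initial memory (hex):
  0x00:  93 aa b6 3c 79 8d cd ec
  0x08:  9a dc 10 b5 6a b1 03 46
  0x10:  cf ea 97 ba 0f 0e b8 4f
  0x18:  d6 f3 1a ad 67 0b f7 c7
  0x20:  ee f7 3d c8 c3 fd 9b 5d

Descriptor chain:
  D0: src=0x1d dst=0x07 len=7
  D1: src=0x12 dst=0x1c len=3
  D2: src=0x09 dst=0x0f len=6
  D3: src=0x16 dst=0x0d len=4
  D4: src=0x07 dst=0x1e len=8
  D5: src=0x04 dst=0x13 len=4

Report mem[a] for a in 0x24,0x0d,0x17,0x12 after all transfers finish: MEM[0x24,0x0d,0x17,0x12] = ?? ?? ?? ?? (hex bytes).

D0: mem[0x07..0x0d] <- [0b f7 c7 ee f7 3d c8]
D1: mem[0x1c..0x1e] <- [97 ba 0f]
D2: mem[0x0f..0x14] <- [c7 ee f7 3d c8 03]
D3: mem[0x0d..0x10] <- [b8 4f d6 f3]
D4: mem[0x1e..0x25] <- [0b f7 c7 ee f7 3d b8 4f]
D5: mem[0x13..0x16] <- [79 8d cd 0b]
query mem[0x24]=0xb8, mem[0x0d]=0xb8, mem[0x17]=0x4f, mem[0x12]=0x3d

MEM[0x24,0x0d,0x17,0x12] = b8 b8 4f 3d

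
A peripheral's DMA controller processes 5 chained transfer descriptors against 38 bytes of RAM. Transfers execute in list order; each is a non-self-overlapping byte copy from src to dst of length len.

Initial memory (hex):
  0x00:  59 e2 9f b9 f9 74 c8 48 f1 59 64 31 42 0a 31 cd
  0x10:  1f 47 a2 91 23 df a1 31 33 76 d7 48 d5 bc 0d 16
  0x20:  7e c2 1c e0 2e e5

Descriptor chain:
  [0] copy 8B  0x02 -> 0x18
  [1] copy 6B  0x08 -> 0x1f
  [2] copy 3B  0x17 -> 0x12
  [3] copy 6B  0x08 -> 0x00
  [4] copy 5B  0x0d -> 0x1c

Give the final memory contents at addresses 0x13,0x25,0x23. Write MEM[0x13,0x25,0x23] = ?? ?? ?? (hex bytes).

  after D0: wrote 8B at 0x18 = 9fb9f974c848f159
  after D1: wrote 6B at 0x1f = f1596431420a
  after D2: wrote 3B at 0x12 = 319fb9
  after D3: wrote 6B at 0x00 = f1596431420a
  after D4: wrote 5B at 0x1c = 0a31cd1f47
query mem[0x13]=0x9f, mem[0x25]=0xe5, mem[0x23]=0x42

MEM[0x13,0x25,0x23] = 9f e5 42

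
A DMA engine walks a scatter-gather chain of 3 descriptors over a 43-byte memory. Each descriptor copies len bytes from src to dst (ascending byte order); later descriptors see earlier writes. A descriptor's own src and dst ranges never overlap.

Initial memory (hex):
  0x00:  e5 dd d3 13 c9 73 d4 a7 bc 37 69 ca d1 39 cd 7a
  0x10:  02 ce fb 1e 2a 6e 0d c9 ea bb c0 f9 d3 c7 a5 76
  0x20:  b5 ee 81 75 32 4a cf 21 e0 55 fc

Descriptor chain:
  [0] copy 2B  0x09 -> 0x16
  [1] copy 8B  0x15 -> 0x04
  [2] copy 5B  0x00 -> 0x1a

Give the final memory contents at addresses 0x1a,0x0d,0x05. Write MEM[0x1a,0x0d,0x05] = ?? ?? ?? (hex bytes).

MEM[0x1a,0x0d,0x05] = e5 39 37

D0: mem[0x16..0x17] <- [37 69]
D1: mem[0x04..0x0b] <- [6e 37 69 ea bb c0 f9 d3]
D2: mem[0x1a..0x1e] <- [e5 dd d3 13 6e]
query mem[0x1a]=0xe5, mem[0x0d]=0x39, mem[0x05]=0x37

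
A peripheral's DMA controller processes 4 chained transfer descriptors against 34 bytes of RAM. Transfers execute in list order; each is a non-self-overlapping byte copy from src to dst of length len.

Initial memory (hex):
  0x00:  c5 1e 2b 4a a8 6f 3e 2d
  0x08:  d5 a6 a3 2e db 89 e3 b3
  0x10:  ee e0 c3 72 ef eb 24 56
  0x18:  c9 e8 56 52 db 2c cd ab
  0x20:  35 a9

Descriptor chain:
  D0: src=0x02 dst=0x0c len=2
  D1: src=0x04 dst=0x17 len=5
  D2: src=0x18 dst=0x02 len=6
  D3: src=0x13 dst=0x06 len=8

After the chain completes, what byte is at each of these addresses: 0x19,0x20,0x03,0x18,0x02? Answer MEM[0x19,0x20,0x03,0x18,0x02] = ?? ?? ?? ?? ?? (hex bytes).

  after D0: wrote 2B at 0x0c = 2b4a
  after D1: wrote 5B at 0x17 = a86f3e2dd5
  after D2: wrote 6B at 0x02 = 6f3e2dd5db2c
  after D3: wrote 8B at 0x06 = 72efeb24a86f3e2d
query mem[0x19]=0x3e, mem[0x20]=0x35, mem[0x03]=0x3e, mem[0x18]=0x6f, mem[0x02]=0x6f

MEM[0x19,0x20,0x03,0x18,0x02] = 3e 35 3e 6f 6f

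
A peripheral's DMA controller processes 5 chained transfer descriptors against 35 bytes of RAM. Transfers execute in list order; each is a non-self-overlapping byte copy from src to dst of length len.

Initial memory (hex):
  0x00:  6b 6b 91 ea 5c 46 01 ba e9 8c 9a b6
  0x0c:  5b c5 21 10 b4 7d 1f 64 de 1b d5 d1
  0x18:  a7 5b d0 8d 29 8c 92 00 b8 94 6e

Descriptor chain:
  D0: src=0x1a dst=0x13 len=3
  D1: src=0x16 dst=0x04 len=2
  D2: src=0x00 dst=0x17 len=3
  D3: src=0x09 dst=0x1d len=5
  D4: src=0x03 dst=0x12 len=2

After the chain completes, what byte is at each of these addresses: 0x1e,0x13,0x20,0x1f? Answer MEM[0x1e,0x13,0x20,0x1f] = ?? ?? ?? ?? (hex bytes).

MEM[0x1e,0x13,0x20,0x1f] = 9a d5 5b b6

  after D0: wrote 3B at 0x13 = d08d29
  after D1: wrote 2B at 0x04 = d5d1
  after D2: wrote 3B at 0x17 = 6b6b91
  after D3: wrote 5B at 0x1d = 8c9ab65bc5
  after D4: wrote 2B at 0x12 = ead5
query mem[0x1e]=0x9a, mem[0x13]=0xd5, mem[0x20]=0x5b, mem[0x1f]=0xb6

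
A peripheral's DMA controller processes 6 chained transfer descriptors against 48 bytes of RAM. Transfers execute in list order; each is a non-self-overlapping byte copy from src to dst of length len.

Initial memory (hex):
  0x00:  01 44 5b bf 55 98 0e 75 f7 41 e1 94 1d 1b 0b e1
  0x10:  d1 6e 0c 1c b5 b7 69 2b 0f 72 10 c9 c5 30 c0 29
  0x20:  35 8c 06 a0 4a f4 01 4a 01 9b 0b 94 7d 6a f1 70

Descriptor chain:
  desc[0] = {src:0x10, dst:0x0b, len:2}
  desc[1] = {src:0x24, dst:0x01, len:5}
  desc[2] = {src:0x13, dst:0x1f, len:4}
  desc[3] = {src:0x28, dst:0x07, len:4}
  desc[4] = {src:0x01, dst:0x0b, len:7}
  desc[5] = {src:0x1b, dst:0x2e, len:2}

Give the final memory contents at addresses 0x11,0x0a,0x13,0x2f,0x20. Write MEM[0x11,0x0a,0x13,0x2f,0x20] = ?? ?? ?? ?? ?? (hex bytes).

D0: mem[0x0b..0x0c] <- [d1 6e]
D1: mem[0x01..0x05] <- [4a f4 01 4a 01]
D2: mem[0x1f..0x22] <- [1c b5 b7 69]
D3: mem[0x07..0x0a] <- [01 9b 0b 94]
D4: mem[0x0b..0x11] <- [4a f4 01 4a 01 0e 01]
D5: mem[0x2e..0x2f] <- [c9 c5]
query mem[0x11]=0x01, mem[0x0a]=0x94, mem[0x13]=0x1c, mem[0x2f]=0xc5, mem[0x20]=0xb5

MEM[0x11,0x0a,0x13,0x2f,0x20] = 01 94 1c c5 b5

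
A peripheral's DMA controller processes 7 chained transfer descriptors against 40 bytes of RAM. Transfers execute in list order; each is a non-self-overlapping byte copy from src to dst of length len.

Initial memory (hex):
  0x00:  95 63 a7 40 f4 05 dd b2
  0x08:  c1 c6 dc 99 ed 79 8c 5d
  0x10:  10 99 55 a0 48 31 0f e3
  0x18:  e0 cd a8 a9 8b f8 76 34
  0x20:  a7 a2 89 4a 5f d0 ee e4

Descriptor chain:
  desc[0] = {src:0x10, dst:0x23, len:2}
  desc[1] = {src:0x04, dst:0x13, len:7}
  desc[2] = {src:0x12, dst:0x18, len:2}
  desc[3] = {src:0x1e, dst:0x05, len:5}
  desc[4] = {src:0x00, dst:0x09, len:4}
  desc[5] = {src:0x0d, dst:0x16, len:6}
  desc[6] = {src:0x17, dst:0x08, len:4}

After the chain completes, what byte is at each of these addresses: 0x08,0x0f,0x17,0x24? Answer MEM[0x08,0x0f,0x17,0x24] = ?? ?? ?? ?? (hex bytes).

MEM[0x08,0x0f,0x17,0x24] = 8c 5d 8c 99

  after D0: wrote 2B at 0x23 = 1099
  after D1: wrote 7B at 0x13 = f405ddb2c1c6dc
  after D2: wrote 2B at 0x18 = 55f4
  after D3: wrote 5B at 0x05 = 7634a7a289
  after D4: wrote 4B at 0x09 = 9563a740
  after D5: wrote 6B at 0x16 = 798c5d109955
  after D6: wrote 4B at 0x08 = 8c5d1099
query mem[0x08]=0x8c, mem[0x0f]=0x5d, mem[0x17]=0x8c, mem[0x24]=0x99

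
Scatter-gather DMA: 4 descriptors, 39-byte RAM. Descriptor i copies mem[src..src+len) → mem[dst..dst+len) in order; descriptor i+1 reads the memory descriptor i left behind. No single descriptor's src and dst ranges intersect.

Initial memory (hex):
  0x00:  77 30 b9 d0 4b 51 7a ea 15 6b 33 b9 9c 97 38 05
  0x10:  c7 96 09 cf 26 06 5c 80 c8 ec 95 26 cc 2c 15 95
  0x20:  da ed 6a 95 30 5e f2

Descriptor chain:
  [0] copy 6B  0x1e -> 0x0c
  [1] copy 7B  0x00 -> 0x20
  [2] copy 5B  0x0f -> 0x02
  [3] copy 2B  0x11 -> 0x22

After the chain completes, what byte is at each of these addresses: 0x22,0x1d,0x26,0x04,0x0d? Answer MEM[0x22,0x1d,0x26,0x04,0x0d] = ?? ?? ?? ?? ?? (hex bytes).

MEM[0x22,0x1d,0x26,0x04,0x0d] = 95 2c 7a 95 95

#0 dst[0x0c+6] := {0x15,0x95,0xda,0xed,0x6a,0x95}
#1 dst[0x20+7] := {0x77,0x30,0xb9,0xd0,0x4b,0x51,0x7a}
#2 dst[0x02+5] := {0xed,0x6a,0x95,0x09,0xcf}
#3 dst[0x22+2] := {0x95,0x09}
query mem[0x22]=0x95, mem[0x1d]=0x2c, mem[0x26]=0x7a, mem[0x04]=0x95, mem[0x0d]=0x95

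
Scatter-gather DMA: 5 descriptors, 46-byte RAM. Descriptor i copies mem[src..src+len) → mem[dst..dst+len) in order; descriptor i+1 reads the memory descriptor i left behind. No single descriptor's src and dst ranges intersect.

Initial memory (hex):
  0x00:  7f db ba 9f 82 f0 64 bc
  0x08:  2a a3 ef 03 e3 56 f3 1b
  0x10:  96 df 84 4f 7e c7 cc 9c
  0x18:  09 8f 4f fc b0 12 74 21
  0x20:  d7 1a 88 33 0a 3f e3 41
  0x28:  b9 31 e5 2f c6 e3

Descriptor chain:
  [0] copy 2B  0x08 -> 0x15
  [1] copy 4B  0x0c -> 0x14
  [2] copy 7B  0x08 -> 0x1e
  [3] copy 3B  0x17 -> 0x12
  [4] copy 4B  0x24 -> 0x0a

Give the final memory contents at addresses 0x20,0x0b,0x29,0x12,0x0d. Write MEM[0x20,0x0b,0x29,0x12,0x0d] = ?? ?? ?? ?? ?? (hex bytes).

MEM[0x20,0x0b,0x29,0x12,0x0d] = ef 3f 31 1b 41

[0] 0x08->0x15 len=2 : 2a a3
[1] 0x0c->0x14 len=4 : e3 56 f3 1b
[2] 0x08->0x1e len=7 : 2a a3 ef 03 e3 56 f3
[3] 0x17->0x12 len=3 : 1b 09 8f
[4] 0x24->0x0a len=4 : f3 3f e3 41
query mem[0x20]=0xef, mem[0x0b]=0x3f, mem[0x29]=0x31, mem[0x12]=0x1b, mem[0x0d]=0x41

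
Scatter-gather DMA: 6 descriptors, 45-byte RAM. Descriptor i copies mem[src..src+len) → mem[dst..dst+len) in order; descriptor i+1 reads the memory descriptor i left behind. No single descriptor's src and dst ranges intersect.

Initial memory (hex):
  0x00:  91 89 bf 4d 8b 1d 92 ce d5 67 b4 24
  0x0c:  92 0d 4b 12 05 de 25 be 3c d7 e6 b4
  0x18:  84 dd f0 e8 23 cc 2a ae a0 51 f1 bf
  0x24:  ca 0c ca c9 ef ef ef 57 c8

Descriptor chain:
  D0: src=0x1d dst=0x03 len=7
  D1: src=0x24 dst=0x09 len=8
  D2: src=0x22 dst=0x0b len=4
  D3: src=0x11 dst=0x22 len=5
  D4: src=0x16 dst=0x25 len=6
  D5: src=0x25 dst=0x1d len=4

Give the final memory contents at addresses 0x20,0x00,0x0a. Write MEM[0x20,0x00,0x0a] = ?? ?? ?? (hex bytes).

#0 dst[0x03+7] := {0xcc,0x2a,0xae,0xa0,0x51,0xf1,0xbf}
#1 dst[0x09+8] := {0xca,0x0c,0xca,0xc9,0xef,0xef,0xef,0x57}
#2 dst[0x0b+4] := {0xf1,0xbf,0xca,0x0c}
#3 dst[0x22+5] := {0xde,0x25,0xbe,0x3c,0xd7}
#4 dst[0x25+6] := {0xe6,0xb4,0x84,0xdd,0xf0,0xe8}
#5 dst[0x1d+4] := {0xe6,0xb4,0x84,0xdd}
query mem[0x20]=0xdd, mem[0x00]=0x91, mem[0x0a]=0x0c

MEM[0x20,0x00,0x0a] = dd 91 0c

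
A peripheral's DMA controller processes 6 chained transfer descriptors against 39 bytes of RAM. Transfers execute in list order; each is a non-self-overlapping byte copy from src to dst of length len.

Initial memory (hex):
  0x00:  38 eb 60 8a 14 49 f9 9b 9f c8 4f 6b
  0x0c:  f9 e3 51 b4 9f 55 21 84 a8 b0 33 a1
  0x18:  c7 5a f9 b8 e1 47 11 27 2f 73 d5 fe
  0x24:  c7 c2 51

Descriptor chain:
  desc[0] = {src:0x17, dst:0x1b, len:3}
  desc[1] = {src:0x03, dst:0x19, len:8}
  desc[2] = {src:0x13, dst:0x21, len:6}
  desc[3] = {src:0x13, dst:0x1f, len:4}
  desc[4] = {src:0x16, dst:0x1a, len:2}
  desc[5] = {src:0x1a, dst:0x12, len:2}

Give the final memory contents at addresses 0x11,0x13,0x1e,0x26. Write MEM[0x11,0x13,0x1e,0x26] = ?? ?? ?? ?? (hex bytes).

MEM[0x11,0x13,0x1e,0x26] = 55 a1 9f c7

  after D0: wrote 3B at 0x1b = a1c75a
  after D1: wrote 8B at 0x19 = 8a1449f99b9fc84f
  after D2: wrote 6B at 0x21 = 84a8b033a1c7
  after D3: wrote 4B at 0x1f = 84a8b033
  after D4: wrote 2B at 0x1a = 33a1
  after D5: wrote 2B at 0x12 = 33a1
query mem[0x11]=0x55, mem[0x13]=0xa1, mem[0x1e]=0x9f, mem[0x26]=0xc7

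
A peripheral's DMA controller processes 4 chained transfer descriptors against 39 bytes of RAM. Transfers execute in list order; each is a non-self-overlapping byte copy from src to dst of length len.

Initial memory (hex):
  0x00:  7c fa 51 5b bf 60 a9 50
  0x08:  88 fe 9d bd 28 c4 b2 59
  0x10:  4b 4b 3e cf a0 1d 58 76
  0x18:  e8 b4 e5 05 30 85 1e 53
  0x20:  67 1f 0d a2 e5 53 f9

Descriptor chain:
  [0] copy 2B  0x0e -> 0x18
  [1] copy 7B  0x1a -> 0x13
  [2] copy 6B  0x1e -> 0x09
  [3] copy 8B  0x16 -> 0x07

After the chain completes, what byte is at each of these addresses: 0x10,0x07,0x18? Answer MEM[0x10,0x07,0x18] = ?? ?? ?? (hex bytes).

D0: mem[0x18..0x19] <- [b2 59]
D1: mem[0x13..0x19] <- [e5 05 30 85 1e 53 67]
D2: mem[0x09..0x0e] <- [1e 53 67 1f 0d a2]
D3: mem[0x07..0x0e] <- [85 1e 53 67 e5 05 30 85]
query mem[0x10]=0x4b, mem[0x07]=0x85, mem[0x18]=0x53

MEM[0x10,0x07,0x18] = 4b 85 53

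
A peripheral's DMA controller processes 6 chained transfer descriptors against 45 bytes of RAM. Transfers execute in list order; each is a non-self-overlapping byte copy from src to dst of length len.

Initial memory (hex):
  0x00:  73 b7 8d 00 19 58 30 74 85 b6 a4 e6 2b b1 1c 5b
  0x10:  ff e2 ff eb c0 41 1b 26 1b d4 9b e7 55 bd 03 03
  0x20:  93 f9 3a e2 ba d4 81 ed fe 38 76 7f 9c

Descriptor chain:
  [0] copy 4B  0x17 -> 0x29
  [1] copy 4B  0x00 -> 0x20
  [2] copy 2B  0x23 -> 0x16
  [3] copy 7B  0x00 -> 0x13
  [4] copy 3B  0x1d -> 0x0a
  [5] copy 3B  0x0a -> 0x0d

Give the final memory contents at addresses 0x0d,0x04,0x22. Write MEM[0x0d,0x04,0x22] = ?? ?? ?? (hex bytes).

[0] 0x17->0x29 len=4 : 26 1b d4 9b
[1] 0x00->0x20 len=4 : 73 b7 8d 00
[2] 0x23->0x16 len=2 : 00 ba
[3] 0x00->0x13 len=7 : 73 b7 8d 00 19 58 30
[4] 0x1d->0x0a len=3 : bd 03 03
[5] 0x0a->0x0d len=3 : bd 03 03
query mem[0x0d]=0xbd, mem[0x04]=0x19, mem[0x22]=0x8d

MEM[0x0d,0x04,0x22] = bd 19 8d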